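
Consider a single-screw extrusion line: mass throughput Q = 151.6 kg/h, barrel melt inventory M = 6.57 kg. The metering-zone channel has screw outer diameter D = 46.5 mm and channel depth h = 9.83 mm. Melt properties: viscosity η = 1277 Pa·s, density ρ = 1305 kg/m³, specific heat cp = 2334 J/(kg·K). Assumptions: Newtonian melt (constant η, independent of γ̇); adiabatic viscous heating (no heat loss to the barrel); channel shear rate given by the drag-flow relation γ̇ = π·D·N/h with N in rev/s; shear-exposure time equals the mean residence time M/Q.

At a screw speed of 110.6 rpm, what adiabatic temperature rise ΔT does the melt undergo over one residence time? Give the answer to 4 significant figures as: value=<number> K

Convert throughput: Q = 151.6 kg/h = 151.6/3600 = 0.0421111 kg/s
t_res = M / Q_s = 6.57 / 0.0421111 = 156.016 s
Convert to SI: D = 0.0465 m, h = 0.00983 m, N = 110.6/60 = 1.84333 rev/s
Shear rate: γ̇ = πDN/h = π·0.0465·1.84333/0.00983 = 27.3939 s⁻¹
Adiabatic rise: ΔT = η γ̇² t_res / (ρ cp) = 1277·(27.3939)²·156.016 / (1305·2334) = 49.0857 K

value=49.09 K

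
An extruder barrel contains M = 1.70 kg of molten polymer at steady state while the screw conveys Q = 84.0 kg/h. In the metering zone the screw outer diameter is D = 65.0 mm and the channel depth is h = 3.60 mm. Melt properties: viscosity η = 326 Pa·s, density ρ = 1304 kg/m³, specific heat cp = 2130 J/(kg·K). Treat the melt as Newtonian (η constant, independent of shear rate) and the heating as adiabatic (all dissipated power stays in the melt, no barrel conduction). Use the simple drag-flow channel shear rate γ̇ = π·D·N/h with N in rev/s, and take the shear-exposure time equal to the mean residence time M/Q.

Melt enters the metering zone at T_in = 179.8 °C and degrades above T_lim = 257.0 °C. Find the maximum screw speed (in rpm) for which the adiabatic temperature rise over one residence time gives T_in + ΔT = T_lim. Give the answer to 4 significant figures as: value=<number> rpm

value=100.5 rpm

Convert throughput: Q = 84.0 kg/h = 84.0/3600 = 0.0233333 kg/s
t_res = M / Q_s = 1.70 / 0.0233333 = 72.8571 s
Convert to metres: D = 0.065 m, h = 0.0036 m
ΔT_a = T_lim − T_in = 257.0 °C − 179.8 °C = 77.2 K
Invert ΔT = ηγ̇²t_res/(ρcp) for γ̇: γ̇_max² = ΔT_a ρ cp / (η t_res) = 77.2·1304·2130 / (326·72.8571) = 9027.86 s⁻²
γ̇_max = √9027.86 = 95.015 s⁻¹
N_max = γ̇_max·h / (π·D) = 95.015 · 0.0036 / (π · 0.065) = 1.67506 rev/s = 100.504 rpm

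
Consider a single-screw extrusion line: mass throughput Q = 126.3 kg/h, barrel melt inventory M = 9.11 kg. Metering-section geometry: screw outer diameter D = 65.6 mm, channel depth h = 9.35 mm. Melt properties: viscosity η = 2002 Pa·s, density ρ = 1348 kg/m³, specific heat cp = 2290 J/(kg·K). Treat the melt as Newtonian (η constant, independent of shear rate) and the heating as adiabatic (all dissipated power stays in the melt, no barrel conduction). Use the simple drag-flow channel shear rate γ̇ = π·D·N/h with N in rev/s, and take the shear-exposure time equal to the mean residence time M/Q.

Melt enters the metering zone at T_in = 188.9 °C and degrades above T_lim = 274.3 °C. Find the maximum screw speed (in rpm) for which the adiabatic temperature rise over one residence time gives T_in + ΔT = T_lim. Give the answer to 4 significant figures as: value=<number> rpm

Q_s = Q / 3600 = 126.3 / 3600 = 0.0350833 kg/s
Mean residence time: t_res = M/Q_s = 9.11 kg / 0.0350833 kg/s = 259.667 s
D = 65.6 mm = 0.0656 m;  h = 9.35 mm = 0.00935 m
ΔT_a = T_lim − T_in = 274.3 °C − 188.9 °C = 85.4 K
γ̇_max² = ΔT_a·ρ·cp / (η·t_res) = [85.4 × 1348 × 2290] / [2002 × 259.667] = 507.109 s⁻²
γ̇_max = sqrt(507.109) = 22.5191 s⁻¹
N_max = γ̇_max·h / (π·D) = 22.5191 · 0.00935 / (π · 0.0656) = 1.02167 rev/s = 61.2999 rpm

value=61.30 rpm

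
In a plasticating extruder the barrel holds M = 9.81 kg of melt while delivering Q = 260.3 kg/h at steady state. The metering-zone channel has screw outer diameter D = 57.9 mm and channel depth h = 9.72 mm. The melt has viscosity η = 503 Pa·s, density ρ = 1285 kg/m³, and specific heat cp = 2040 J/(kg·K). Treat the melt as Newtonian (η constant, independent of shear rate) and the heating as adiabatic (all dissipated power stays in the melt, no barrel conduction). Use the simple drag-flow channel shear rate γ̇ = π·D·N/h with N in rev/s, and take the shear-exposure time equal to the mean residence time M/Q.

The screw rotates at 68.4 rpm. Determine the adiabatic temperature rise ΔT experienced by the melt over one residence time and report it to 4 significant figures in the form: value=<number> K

value=11.85 K

Q_s = Q / 3600 = 260.3 / 3600 = 0.0723056 kg/s
t_res = M / Q_s = 9.81 ÷ 0.0723056 = 135.674 s
Convert to SI: D = 0.0579 m, h = 0.00972 m, N = 68.4/60 = 1.14 rev/s
Shear rate: γ̇ = πDN/h = π·0.0579·1.14/0.00972 = 21.3337 s⁻¹
ΔT = η·γ̇²·t_res / (ρ·cp) = 503 · (21.3337)² · 135.674 / (1285 · 2040) = 11.8486 K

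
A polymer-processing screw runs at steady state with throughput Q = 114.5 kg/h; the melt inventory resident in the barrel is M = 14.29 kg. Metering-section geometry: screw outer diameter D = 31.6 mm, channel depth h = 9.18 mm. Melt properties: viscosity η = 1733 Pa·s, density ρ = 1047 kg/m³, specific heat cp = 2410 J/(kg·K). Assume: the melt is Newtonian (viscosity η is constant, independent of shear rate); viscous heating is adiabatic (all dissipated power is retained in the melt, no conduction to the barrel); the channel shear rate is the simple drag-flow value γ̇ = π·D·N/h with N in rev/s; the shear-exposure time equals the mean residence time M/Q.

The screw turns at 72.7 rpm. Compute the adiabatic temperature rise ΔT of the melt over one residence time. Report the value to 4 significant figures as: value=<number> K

value=52.98 K

Throughput in SI: Q_s = 114.5 kg/h ÷ 3600 s/h = 0.0318056 kg/s
t_res = M / Q_s = 14.29 ÷ 0.0318056 = 449.293 s
D = 31.6 mm = 0.0316 m;  h = 9.18 mm = 0.00918 m;  N = 72.7 rpm / 60 = 1.21167 rev/s
Shear rate: γ̇ = πDN/h = π·0.0316·1.21167/0.00918 = 13.1032 s⁻¹
ΔT = η·γ̇²·t_res / (ρ·cp) = 1733 · (13.1032)² · 449.293 / (1047 · 2410) = 52.9809 K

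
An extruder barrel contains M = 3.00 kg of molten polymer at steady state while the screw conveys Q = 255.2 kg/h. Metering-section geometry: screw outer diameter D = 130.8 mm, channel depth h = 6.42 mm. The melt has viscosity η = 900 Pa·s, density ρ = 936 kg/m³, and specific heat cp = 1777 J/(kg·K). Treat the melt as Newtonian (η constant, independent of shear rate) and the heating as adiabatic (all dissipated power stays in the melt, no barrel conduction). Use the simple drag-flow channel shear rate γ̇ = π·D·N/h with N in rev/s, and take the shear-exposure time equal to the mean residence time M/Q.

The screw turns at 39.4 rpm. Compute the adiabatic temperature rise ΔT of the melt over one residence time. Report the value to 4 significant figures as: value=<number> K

Convert throughput: Q = 255.2 kg/h = 255.2/3600 = 0.0708889 kg/s
Mean residence time: t_res = M/Q_s = 3.00 kg / 0.0708889 kg/s = 42.3197 s
Geometry in metres: D = 130.8 mm → 0.1308 m, h = 6.42 mm → 0.00642 m; screw speed N = 39.4 rpm = 0.656667 rev/s
γ̇ = π·D·N / h = π · 0.1308 · 0.656667 / 0.00642 = 42.0308 s⁻¹
ΔT = η·γ̇²·t_res/(ρ·cp) = [900 × 42.0308² × 42.3197] / [936 × 1777] = 40.4536 K

value=40.45 K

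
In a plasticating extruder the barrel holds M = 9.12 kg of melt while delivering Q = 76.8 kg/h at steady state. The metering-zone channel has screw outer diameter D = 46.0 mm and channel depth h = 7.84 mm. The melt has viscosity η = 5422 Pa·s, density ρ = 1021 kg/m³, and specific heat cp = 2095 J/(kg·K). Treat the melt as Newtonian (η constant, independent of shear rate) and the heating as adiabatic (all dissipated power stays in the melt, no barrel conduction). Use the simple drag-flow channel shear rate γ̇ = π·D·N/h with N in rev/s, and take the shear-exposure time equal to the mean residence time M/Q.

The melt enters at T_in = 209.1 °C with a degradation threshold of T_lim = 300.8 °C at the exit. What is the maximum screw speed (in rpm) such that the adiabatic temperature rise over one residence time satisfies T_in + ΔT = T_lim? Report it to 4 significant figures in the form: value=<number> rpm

value=29.94 rpm

Convert throughput: Q = 76.8 kg/h = 76.8/3600 = 0.0213333 kg/s
t_res = M / Q_s = 9.12 ÷ 0.0213333 = 427.5 s
Convert to metres: D = 0.046 m, h = 0.00784 m
ΔT_a = T_lim − T_in = 300.8 °C − 209.1 °C = 91.7 K
Invert ΔT = ηγ̇²t_res/(ρcp) for γ̇: γ̇_max² = ΔT_a ρ cp / (η t_res) = 91.7·1021·2095 / (5422·427.5) = 84.622 s⁻²
γ̇_max = √84.622 = 9.19902 s⁻¹
Solve γ̇ = πDN/h for N: N_max = γ̇_max·h/(π·D) = 9.19902 × 0.00784 / (π × 0.046) = 0.499057 rev/s = 29.9434 rpm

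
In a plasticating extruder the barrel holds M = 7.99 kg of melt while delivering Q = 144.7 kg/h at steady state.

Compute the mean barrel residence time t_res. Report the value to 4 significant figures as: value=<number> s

Throughput in SI: Q_s = 144.7 kg/h ÷ 3600 s/h = 0.0401944 kg/s
Mean residence time: t_res = M/Q_s = 7.99 kg / 0.0401944 kg/s = 198.784 s

value=198.8 s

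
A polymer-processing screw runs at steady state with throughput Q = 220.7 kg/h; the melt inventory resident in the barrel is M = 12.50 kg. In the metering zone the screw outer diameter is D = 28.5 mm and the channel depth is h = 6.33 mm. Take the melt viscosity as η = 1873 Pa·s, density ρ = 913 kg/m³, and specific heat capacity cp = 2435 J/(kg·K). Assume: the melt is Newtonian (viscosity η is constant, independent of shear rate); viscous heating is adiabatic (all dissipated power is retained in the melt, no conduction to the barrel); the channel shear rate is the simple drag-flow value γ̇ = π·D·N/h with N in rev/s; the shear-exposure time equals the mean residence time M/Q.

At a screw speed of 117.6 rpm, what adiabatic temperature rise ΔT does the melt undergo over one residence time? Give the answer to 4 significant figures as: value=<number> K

Q_s = Q / 3600 = 220.7 / 3600 = 0.0613056 kg/s
t_res = M / Q_s = 12.50 / 0.0613056 = 203.897 s
Convert to SI: D = 0.0285 m, h = 0.00633 m, N = 117.6/60 = 1.96 rev/s
γ̇ = π D N / h = (π)(0.0285)(1.96) / 0.00633 = 27.7234 s⁻¹
Adiabatic rise: ΔT = η γ̇² t_res / (ρ cp) = 1873·(27.7234)²·203.897 / (913·2435) = 132.03 K

value=132.0 K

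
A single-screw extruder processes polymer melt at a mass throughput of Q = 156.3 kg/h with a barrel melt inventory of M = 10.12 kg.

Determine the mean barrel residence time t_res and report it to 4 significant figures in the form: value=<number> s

Convert throughput: Q = 156.3 kg/h = 156.3/3600 = 0.0434167 kg/s
Mean residence time: t_res = M/Q_s = 10.12 kg / 0.0434167 kg/s = 233.09 s

value=233.1 s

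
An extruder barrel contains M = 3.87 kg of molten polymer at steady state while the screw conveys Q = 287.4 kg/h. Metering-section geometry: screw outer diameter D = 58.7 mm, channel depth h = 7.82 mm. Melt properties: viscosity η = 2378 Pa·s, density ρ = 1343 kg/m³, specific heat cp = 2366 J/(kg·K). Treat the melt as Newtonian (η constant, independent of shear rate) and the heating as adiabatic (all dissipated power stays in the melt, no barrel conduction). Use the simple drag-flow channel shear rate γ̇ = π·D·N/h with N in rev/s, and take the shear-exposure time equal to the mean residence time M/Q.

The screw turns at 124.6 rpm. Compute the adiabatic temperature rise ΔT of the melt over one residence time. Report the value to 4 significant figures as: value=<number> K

Convert throughput: Q = 287.4 kg/h = 287.4/3600 = 0.0798333 kg/s
t_res = M / Q_s = 3.87 / 0.0798333 = 48.476 s
Convert to SI: D = 0.0587 m, h = 0.00782 m, N = 124.6/60 = 2.07667 rev/s
γ̇ = π·D·N / h = π · 0.0587 · 2.07667 / 0.00782 = 48.972 s⁻¹
ΔT = η·γ̇²·t_res/(ρ·cp) = [2378 × 48.972² × 48.476] / [1343 × 2366] = 87.0049 K

value=87.00 K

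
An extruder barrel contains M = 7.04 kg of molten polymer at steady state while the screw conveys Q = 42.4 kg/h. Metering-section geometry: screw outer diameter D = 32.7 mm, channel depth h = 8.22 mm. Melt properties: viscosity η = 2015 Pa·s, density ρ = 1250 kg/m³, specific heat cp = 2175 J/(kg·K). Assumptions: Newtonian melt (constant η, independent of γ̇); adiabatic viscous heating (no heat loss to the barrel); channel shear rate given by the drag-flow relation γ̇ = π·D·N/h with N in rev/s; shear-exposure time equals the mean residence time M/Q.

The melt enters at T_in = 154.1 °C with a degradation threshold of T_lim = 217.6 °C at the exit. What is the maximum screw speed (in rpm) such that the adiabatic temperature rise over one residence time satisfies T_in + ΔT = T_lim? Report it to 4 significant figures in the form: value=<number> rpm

Throughput in SI: Q_s = 42.4 kg/h ÷ 3600 s/h = 0.0117778 kg/s
Mean residence time: t_res = M/Q_s = 7.04 kg / 0.0117778 kg/s = 597.736 s
Convert to metres: D = 0.0327 m, h = 0.00822 m
ΔT_a = T_lim − T_in = 217.6 − 154.1 = 63.5 K
γ̇_max² = ΔT_a·ρ·cp/(η·t_res) = 63.5·1250·2175/(2015·597.736) = 143.337 s⁻²
γ̇_max = sqrt(143.337) = 11.9723 s⁻¹
N_max = γ̇_max h / (πD) = 11.9723·0.00822/(π·0.0327) = 0.957974 rev/s → ×60 = 57.4784 rpm

value=57.48 rpm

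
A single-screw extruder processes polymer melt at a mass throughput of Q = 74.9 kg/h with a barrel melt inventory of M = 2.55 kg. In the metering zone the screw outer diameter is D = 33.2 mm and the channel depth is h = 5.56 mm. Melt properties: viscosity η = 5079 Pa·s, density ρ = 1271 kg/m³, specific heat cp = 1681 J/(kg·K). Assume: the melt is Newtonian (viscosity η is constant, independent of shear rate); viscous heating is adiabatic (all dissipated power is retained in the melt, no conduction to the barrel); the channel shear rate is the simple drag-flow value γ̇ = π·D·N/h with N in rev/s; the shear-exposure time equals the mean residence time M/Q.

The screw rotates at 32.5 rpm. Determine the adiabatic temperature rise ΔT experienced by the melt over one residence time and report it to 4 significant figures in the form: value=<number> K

Q_s = Q / 3600 = 74.9 / 3600 = 0.0208056 kg/s
t_res = M / Q_s = 2.55 / 0.0208056 = 122.563 s
D = 33.2 mm = 0.0332 m;  h = 5.56 mm = 0.00556 m;  N = 32.5 rpm / 60 = 0.541667 rev/s
γ̇ = π·D·N / h = π · 0.0332 · 0.541667 / 0.00556 = 10.1612 s⁻¹
Adiabatic rise: ΔT = η γ̇² t_res / (ρ cp) = 5079·(10.1612)²·122.563 / (1271·1681) = 30.0827 K

value=30.08 K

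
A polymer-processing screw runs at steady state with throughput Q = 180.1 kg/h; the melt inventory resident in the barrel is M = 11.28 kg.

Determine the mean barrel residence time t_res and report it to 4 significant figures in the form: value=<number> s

value=225.5 s

Convert throughput: Q = 180.1 kg/h = 180.1/3600 = 0.0500278 kg/s
t_res = M / Q_s = 11.28 ÷ 0.0500278 = 225.475 s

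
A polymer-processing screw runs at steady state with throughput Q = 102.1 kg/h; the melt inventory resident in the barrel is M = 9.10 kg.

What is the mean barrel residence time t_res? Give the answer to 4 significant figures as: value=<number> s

Throughput in SI: Q_s = 102.1 kg/h ÷ 3600 s/h = 0.0283611 kg/s
t_res = M / Q_s = 9.10 ÷ 0.0283611 = 320.862 s

value=320.9 s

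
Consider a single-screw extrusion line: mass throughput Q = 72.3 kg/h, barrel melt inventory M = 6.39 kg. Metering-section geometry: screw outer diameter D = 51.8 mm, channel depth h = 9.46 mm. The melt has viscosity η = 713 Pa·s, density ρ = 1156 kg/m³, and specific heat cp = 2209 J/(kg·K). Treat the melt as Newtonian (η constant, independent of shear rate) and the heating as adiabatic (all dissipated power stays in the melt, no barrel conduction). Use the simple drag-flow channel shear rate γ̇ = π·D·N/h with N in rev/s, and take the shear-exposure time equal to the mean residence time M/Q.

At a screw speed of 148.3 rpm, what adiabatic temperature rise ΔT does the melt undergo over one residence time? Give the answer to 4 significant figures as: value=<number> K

Q_s = Q / 3600 = 72.3 / 3600 = 0.0200833 kg/s
t_res = M / Q_s = 6.39 ÷ 0.0200833 = 318.174 s
Convert to SI: D = 0.0518 m, h = 0.00946 m, N = 148.3/60 = 2.47167 rev/s
γ̇ = π·D·N / h = π · 0.0518 · 2.47167 / 0.00946 = 42.5185 s⁻¹
ΔT = η·γ̇²·t_res / (ρ·cp) = 713 · (42.5185)² · 318.174 / (1156 · 2209) = 160.605 K

value=160.6 K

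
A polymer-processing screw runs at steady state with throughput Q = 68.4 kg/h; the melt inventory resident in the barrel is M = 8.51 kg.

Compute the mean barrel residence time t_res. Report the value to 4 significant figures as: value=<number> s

value=447.9 s

Throughput in SI: Q_s = 68.4 kg/h ÷ 3600 s/h = 0.019 kg/s
Mean residence time: t_res = M/Q_s = 8.51 kg / 0.019 kg/s = 447.895 s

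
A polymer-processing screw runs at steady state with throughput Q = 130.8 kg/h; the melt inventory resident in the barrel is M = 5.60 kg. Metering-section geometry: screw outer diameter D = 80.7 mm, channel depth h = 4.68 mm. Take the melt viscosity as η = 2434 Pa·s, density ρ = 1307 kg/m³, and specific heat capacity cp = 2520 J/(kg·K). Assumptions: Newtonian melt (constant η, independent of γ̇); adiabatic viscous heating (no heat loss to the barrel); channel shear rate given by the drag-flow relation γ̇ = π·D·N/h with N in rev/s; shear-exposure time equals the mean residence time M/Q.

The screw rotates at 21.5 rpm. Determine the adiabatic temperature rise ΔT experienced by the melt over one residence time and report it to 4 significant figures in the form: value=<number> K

value=42.92 K

Convert throughput: Q = 130.8 kg/h = 130.8/3600 = 0.0363333 kg/s
t_res = M / Q_s = 5.60 ÷ 0.0363333 = 154.128 s
Convert to SI: D = 0.0807 m, h = 0.00468 m, N = 21.5/60 = 0.358333 rev/s
γ̇ = π D N / h = (π)(0.0807)(0.358333) / 0.00468 = 19.4118 s⁻¹
ΔT = η·γ̇²·t_res / (ρ·cp) = 2434 · (19.4118)² · 154.128 / (1307 · 2520) = 42.9197 K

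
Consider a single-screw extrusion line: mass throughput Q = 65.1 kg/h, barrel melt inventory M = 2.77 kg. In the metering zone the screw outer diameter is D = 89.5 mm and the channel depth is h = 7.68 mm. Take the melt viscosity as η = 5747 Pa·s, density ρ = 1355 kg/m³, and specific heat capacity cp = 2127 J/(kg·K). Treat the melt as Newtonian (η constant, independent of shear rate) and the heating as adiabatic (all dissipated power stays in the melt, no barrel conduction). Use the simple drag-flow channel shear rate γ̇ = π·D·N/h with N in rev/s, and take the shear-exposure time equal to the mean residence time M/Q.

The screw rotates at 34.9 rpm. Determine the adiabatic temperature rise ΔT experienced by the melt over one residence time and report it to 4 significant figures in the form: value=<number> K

Q_s = Q / 3600 = 65.1 / 3600 = 0.0180833 kg/s
t_res = M / Q_s = 2.77 / 0.0180833 = 153.18 s
Convert to SI: D = 0.0895 m, h = 0.00768 m, N = 34.9/60 = 0.581667 rev/s
γ̇ = π D N / h = (π)(0.0895)(0.581667) / 0.00768 = 21.2954 s⁻¹
ΔT = η·γ̇²·t_res/(ρ·cp) = [5747 × 21.2954² × 153.18] / [1355 × 2127] = 138.518 K

value=138.5 K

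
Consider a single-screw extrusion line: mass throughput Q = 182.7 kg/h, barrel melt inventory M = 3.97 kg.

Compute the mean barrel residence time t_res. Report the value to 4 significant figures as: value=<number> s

Convert throughput: Q = 182.7 kg/h = 182.7/3600 = 0.05075 kg/s
Mean residence time: t_res = M/Q_s = 3.97 kg / 0.05075 kg/s = 78.2266 s

value=78.23 s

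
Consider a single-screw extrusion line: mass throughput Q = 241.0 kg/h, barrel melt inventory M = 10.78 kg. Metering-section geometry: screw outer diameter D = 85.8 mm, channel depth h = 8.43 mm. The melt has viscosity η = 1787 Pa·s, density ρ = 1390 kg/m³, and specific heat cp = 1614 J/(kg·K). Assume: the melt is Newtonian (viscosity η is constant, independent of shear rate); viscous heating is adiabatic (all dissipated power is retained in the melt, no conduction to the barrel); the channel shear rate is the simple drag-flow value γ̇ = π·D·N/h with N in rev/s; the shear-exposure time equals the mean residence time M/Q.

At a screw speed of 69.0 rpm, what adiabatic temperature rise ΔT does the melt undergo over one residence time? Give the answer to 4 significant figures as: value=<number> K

value=173.4 K

Q_s = Q / 3600 = 241.0 / 3600 = 0.0669444 kg/s
Mean residence time: t_res = M/Q_s = 10.78 kg / 0.0669444 kg/s = 161.029 s
D = 85.8 mm = 0.0858 m;  h = 8.43 mm = 0.00843 m;  N = 69.0 rpm / 60 = 1.15 rev/s
γ̇ = π·D·N / h = π · 0.0858 · 1.15 / 0.00843 = 36.7712 s⁻¹
ΔT = η·γ̇²·t_res/(ρ·cp) = [1787 × 36.7712² × 161.029] / [1390 × 1614] = 173.43 K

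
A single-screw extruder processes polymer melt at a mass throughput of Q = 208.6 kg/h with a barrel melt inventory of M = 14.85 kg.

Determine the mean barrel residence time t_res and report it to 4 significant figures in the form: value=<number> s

Convert throughput: Q = 208.6 kg/h = 208.6/3600 = 0.0579444 kg/s
Mean residence time: t_res = M/Q_s = 14.85 kg / 0.0579444 kg/s = 256.28 s

value=256.3 s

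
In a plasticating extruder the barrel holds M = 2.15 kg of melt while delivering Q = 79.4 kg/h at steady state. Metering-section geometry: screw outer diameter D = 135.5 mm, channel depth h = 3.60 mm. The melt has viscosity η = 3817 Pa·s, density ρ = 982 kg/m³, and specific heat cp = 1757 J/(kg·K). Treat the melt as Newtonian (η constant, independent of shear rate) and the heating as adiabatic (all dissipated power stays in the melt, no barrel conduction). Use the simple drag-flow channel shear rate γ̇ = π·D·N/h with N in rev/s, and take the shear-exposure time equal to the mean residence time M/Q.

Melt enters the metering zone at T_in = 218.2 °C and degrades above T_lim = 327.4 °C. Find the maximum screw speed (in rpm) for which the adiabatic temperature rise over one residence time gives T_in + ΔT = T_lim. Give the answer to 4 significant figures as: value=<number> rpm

Q_s = Q / 3600 = 79.4 / 3600 = 0.0220556 kg/s
t_res = M / Q_s = 2.15 ÷ 0.0220556 = 97.4811 s
Geometry in SI: D = 135.5 mm → 0.1355 m, h = 3.60 mm → 0.0036 m
Allowable rise: ΔT_a = T_lim − T_in = 327.4 − 218.2 = 109.2 K
γ̇_max² = ΔT_a·ρ·cp / (η·t_res) = [109.2 × 982 × 1757] / [3817 × 97.4811] = 506.365 s⁻²
γ̇_max = sqrt(506.365) = 22.5025 s⁻¹
N_max = γ̇_max·h / (π·D) = 22.5025 · 0.0036 / (π · 0.1355) = 0.190303 rev/s = 11.4182 rpm

value=11.42 rpm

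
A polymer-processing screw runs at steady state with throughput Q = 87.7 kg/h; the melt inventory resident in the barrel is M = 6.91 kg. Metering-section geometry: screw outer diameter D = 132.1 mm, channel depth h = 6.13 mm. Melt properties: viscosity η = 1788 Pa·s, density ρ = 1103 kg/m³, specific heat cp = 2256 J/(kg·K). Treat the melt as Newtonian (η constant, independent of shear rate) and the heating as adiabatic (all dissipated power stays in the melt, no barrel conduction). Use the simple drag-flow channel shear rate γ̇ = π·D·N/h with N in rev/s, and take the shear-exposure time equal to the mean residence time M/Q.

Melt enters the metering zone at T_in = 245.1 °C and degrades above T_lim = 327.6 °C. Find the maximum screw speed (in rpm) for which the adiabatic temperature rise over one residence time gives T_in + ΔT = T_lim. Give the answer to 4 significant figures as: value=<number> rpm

Q_s = Q / 3600 = 87.7 / 3600 = 0.0243611 kg/s
Mean residence time: t_res = M/Q_s = 6.91 kg / 0.0243611 kg/s = 283.649 s
D = 132.1 mm = 0.1321 m;  h = 6.13 mm = 0.00613 m
ΔT_a = T_lim − T_in = 327.6 − 245.1 = 82.5 K
Invert ΔT = ηγ̇²t_res/(ρcp) for γ̇: γ̇_max² = ΔT_a ρ cp / (η t_res) = 82.5·1103·2256 / (1788·283.649) = 404.781 s⁻²
Take the square root: γ̇_max = √(404.781) = 20.1192 s⁻¹
N_max = γ̇_max·h / (π·D) = 20.1192 · 0.00613 / (π · 0.1321) = 0.297179 rev/s = 17.8307 rpm

value=17.83 rpm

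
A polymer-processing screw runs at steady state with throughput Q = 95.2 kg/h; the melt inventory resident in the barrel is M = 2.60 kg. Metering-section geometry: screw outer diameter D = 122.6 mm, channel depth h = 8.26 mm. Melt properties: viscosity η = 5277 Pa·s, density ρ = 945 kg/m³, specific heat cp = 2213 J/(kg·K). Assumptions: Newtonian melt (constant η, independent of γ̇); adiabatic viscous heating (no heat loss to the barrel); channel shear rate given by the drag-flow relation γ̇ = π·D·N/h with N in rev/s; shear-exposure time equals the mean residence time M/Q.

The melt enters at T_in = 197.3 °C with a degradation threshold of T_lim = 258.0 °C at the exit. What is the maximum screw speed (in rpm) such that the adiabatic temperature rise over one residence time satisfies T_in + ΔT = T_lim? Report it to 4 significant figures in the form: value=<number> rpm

value=20.13 rpm

Convert throughput: Q = 95.2 kg/h = 95.2/3600 = 0.0264444 kg/s
t_res = M / Q_s = 2.60 ÷ 0.0264444 = 98.3193 s
Convert to metres: D = 0.1226 m, h = 0.00826 m
ΔT_a = T_lim − T_in = 258.0 − 197.3 = 60.7 K
Invert ΔT = ηγ̇²t_res/(ρcp) for γ̇: γ̇_max² = ΔT_a ρ cp / (η t_res) = 60.7·945·2213 / (5277·98.3193) = 244.667 s⁻²
Take the square root: γ̇_max = √(244.667) = 15.6418 s⁻¹
N_max = γ̇_max·h / (π·D) = 15.6418 · 0.00826 / (π · 0.1226) = 0.33545 rev/s = 20.127 rpm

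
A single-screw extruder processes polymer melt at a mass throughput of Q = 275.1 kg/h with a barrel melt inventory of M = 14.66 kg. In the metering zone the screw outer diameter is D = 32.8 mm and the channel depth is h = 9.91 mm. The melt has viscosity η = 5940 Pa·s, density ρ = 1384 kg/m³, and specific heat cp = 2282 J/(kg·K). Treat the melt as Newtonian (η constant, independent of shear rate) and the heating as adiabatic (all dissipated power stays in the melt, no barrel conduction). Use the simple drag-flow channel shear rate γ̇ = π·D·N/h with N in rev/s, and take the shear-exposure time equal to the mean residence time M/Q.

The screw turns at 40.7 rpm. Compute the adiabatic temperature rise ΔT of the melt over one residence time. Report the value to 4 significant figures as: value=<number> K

value=17.95 K

Convert throughput: Q = 275.1 kg/h = 275.1/3600 = 0.0764167 kg/s
t_res = M / Q_s = 14.66 / 0.0764167 = 191.843 s
Convert to SI: D = 0.0328 m, h = 0.00991 m, N = 40.7/60 = 0.678333 rev/s
Shear rate: γ̇ = πDN/h = π·0.0328·0.678333/0.00991 = 7.05331 s⁻¹
ΔT = η·γ̇²·t_res/(ρ·cp) = [5940 × 7.05331² × 191.843] / [1384 × 2282] = 17.9501 K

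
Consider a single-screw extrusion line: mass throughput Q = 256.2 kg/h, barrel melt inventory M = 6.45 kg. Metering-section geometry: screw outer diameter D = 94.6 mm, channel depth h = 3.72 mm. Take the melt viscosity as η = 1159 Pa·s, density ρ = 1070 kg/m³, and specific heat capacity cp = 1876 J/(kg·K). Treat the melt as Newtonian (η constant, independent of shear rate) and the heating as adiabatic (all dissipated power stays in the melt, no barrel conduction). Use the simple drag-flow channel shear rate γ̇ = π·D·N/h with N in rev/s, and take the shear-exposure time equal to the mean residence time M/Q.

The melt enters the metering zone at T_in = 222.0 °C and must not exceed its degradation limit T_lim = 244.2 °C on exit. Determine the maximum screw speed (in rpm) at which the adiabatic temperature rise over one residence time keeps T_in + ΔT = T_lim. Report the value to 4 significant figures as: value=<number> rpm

Convert throughput: Q = 256.2 kg/h = 256.2/3600 = 0.0711667 kg/s
t_res = M / Q_s = 6.45 / 0.0711667 = 90.6323 s
Geometry in SI: D = 94.6 mm → 0.0946 m, h = 3.72 mm → 0.00372 m
ΔT_a = T_lim − T_in = 244.2 − 222.0 = 22.2 K
Invert ΔT = ηγ̇²t_res/(ρcp) for γ̇: γ̇_max² = ΔT_a ρ cp / (η t_res) = 22.2·1070·1876 / (1159·90.6323) = 424.232 s⁻²
γ̇_max = √424.232 = 20.5969 s⁻¹
Solve γ̇ = πDN/h for N: N_max = γ̇_max·h/(π·D) = 20.5969 × 0.00372 / (π × 0.0946) = 0.257812 rev/s = 15.4687 rpm

value=15.47 rpm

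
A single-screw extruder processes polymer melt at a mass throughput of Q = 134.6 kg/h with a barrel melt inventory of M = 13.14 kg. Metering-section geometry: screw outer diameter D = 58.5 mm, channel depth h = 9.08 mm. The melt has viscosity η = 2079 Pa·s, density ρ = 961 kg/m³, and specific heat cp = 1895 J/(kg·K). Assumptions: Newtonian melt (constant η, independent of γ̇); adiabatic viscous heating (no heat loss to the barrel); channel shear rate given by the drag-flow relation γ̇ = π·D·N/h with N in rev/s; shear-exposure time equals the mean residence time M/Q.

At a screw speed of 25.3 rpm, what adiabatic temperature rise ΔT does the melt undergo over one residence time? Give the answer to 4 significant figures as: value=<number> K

value=29.22 K

Q_s = Q / 3600 = 134.6 / 3600 = 0.0373889 kg/s
t_res = M / Q_s = 13.14 / 0.0373889 = 351.441 s
D = 58.5 mm = 0.0585 m;  h = 9.08 mm = 0.00908 m;  N = 25.3 rpm / 60 = 0.421667 rev/s
Shear rate: γ̇ = πDN/h = π·0.0585·0.421667/0.00908 = 8.53472 s⁻¹
ΔT = η·γ̇²·t_res / (ρ·cp) = 2079 · (8.53472)² · 351.441 / (961 · 1895) = 29.2249 K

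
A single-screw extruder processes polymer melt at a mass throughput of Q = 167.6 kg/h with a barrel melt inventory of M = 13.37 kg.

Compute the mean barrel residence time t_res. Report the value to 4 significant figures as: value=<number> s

value=287.2 s

Convert throughput: Q = 167.6 kg/h = 167.6/3600 = 0.0465556 kg/s
Mean residence time: t_res = M/Q_s = 13.37 kg / 0.0465556 kg/s = 287.184 s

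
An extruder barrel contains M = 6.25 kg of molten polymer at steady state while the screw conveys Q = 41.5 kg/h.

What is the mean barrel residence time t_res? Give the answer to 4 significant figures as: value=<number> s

value=542.2 s

Convert throughput: Q = 41.5 kg/h = 41.5/3600 = 0.0115278 kg/s
Mean residence time: t_res = M/Q_s = 6.25 kg / 0.0115278 kg/s = 542.169 s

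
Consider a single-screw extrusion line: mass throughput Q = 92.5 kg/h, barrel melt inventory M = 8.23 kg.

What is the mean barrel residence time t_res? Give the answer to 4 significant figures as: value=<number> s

value=320.3 s

Throughput in SI: Q_s = 92.5 kg/h ÷ 3600 s/h = 0.0256944 kg/s
t_res = M / Q_s = 8.23 ÷ 0.0256944 = 320.303 s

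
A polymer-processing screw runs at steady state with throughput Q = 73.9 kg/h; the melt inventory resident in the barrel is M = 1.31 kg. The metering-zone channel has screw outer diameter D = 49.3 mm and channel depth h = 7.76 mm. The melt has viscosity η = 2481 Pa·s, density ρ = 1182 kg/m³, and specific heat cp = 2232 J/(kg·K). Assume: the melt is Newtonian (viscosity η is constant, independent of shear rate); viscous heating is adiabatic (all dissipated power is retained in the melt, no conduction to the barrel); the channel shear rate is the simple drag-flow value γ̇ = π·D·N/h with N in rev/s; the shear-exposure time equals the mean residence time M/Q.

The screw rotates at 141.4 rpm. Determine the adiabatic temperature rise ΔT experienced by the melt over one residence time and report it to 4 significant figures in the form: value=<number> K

value=132.8 K

Q_s = Q / 3600 = 73.9 / 3600 = 0.0205278 kg/s
t_res = M / Q_s = 1.31 / 0.0205278 = 63.816 s
Convert to SI: D = 0.0493 m, h = 0.00776 m, N = 141.4/60 = 2.35667 rev/s
γ̇ = π·D·N / h = π · 0.0493 · 2.35667 / 0.00776 = 47.0363 s⁻¹
Adiabatic rise: ΔT = η γ̇² t_res / (ρ cp) = 2481·(47.0363)²·63.816 / (1182·2232) = 132.773 K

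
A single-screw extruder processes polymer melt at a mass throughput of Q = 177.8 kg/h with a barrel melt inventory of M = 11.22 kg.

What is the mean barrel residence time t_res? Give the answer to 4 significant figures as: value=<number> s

value=227.2 s

Convert throughput: Q = 177.8 kg/h = 177.8/3600 = 0.0493889 kg/s
t_res = M / Q_s = 11.22 ÷ 0.0493889 = 227.177 s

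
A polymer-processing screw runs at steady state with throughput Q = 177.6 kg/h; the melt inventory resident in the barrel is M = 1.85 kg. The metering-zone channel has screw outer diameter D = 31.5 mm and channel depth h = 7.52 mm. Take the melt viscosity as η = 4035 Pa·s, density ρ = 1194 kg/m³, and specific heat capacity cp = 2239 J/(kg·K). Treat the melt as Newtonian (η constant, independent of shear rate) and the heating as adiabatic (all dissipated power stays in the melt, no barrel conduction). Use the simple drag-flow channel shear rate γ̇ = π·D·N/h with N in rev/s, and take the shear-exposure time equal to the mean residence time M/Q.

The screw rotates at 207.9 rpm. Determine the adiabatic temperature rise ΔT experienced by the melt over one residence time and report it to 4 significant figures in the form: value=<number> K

value=117.7 K

Q_s = Q / 3600 = 177.6 / 3600 = 0.0493333 kg/s
t_res = M / Q_s = 1.85 / 0.0493333 = 37.5 s
Convert to SI: D = 0.0315 m, h = 0.00752 m, N = 207.9/60 = 3.465 rev/s
Shear rate: γ̇ = πDN/h = π·0.0315·3.465/0.00752 = 45.598 s⁻¹
ΔT = η·γ̇²·t_res / (ρ·cp) = 4035 · (45.598)² · 37.5 / (1194 · 2239) = 117.681 K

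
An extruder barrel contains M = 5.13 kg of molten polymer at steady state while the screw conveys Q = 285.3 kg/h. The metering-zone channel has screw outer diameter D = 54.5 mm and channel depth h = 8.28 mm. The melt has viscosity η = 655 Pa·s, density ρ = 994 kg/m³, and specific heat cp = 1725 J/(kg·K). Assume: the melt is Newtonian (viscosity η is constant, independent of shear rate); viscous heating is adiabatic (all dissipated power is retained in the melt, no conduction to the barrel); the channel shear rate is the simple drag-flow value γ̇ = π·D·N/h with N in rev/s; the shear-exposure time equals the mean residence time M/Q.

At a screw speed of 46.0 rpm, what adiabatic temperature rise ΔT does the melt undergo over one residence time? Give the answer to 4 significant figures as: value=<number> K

value=6.215 K

Convert throughput: Q = 285.3 kg/h = 285.3/3600 = 0.07925 kg/s
t_res = M / Q_s = 5.13 ÷ 0.07925 = 64.7319 s
Geometry in metres: D = 54.5 mm → 0.0545 m, h = 8.28 mm → 0.00828 m; screw speed N = 46.0 rpm = 0.766667 rev/s
Shear rate: γ̇ = πDN/h = π·0.0545·0.766667/0.00828 = 15.8534 s⁻¹
ΔT = η·γ̇²·t_res/(ρ·cp) = [655 × 15.8534² × 64.7319] / [994 × 1725] = 6.21483 K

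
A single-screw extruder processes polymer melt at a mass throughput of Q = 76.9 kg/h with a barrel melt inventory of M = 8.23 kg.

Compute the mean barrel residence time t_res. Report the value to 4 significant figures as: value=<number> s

Throughput in SI: Q_s = 76.9 kg/h ÷ 3600 s/h = 0.0213611 kg/s
t_res = M / Q_s = 8.23 ÷ 0.0213611 = 385.28 s

value=385.3 s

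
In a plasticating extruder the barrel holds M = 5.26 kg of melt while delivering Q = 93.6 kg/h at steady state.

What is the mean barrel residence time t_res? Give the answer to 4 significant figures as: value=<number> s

Convert throughput: Q = 93.6 kg/h = 93.6/3600 = 0.026 kg/s
t_res = M / Q_s = 5.26 / 0.026 = 202.308 s

value=202.3 s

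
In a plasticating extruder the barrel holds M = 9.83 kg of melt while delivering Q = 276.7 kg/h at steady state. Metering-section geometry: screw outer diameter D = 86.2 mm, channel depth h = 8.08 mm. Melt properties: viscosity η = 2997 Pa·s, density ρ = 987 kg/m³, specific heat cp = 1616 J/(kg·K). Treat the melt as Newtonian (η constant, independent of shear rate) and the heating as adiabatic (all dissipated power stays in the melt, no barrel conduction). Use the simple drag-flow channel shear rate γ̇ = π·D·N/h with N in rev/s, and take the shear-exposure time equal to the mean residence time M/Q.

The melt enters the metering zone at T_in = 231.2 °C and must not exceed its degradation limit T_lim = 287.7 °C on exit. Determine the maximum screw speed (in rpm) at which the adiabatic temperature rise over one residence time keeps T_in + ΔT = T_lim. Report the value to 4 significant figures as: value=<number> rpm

Throughput in SI: Q_s = 276.7 kg/h ÷ 3600 s/h = 0.0768611 kg/s
t_res = M / Q_s = 9.83 ÷ 0.0768611 = 127.893 s
D = 86.2 mm = 0.0862 m;  h = 8.08 mm = 0.00808 m
ΔT_a = T_lim − T_in = 287.7 °C − 231.2 °C = 56.5 K
γ̇_max² = ΔT_a·ρ·cp / (η·t_res) = [56.5 × 987 × 1616] / [2997 × 127.893] = 235.111 s⁻²
γ̇_max = sqrt(235.111) = 15.3333 s⁻¹
N_max = γ̇_max·h / (π·D) = 15.3333 · 0.00808 / (π · 0.0862) = 0.4575 rev/s = 27.45 rpm

value=27.45 rpm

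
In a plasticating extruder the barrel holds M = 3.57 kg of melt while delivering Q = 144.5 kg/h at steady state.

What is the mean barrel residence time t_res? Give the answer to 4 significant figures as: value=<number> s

Q_s = Q / 3600 = 144.5 / 3600 = 0.0401389 kg/s
t_res = M / Q_s = 3.57 ÷ 0.0401389 = 88.9412 s

value=88.94 s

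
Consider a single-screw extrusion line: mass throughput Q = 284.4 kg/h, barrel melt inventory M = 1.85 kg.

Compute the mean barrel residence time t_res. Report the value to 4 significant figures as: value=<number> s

Q_s = Q / 3600 = 284.4 / 3600 = 0.079 kg/s
Mean residence time: t_res = M/Q_s = 1.85 kg / 0.079 kg/s = 23.4177 s

value=23.42 s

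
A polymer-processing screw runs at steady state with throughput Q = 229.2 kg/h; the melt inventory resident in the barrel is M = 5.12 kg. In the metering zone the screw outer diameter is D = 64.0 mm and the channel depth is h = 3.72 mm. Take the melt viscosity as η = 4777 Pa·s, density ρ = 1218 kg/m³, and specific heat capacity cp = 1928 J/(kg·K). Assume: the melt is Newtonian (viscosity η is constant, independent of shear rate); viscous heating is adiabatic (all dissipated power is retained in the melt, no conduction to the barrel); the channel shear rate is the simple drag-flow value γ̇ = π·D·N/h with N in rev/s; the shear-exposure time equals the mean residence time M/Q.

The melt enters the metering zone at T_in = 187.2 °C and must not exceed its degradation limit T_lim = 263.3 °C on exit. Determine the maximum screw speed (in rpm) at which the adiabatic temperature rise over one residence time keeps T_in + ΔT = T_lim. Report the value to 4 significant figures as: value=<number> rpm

Throughput in SI: Q_s = 229.2 kg/h ÷ 3600 s/h = 0.0636667 kg/s
t_res = M / Q_s = 5.12 / 0.0636667 = 80.4188 s
Convert to metres: D = 0.064 m, h = 0.00372 m
Allowable rise: ΔT_a = T_lim − T_in = 263.3 − 187.2 = 76.1 K
γ̇_max² = ΔT_a·ρ·cp/(η·t_res) = 76.1·1218·1928/(4777·80.4188) = 465.185 s⁻²
γ̇_max = sqrt(465.185) = 21.5682 s⁻¹
N_max = γ̇_max·h / (π·D) = 21.5682 · 0.00372 / (π · 0.064) = 0.399049 rev/s = 23.9429 rpm

value=23.94 rpm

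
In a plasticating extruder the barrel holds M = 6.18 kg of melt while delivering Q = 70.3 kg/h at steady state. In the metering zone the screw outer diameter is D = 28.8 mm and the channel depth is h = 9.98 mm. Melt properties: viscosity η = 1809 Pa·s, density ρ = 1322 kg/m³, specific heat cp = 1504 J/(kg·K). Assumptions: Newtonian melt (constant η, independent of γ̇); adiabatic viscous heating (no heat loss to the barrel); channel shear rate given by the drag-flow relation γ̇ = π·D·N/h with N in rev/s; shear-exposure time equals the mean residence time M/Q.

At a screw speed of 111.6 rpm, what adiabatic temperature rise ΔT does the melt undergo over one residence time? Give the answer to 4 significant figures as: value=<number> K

value=81.87 K

Convert throughput: Q = 70.3 kg/h = 70.3/3600 = 0.0195278 kg/s
t_res = M / Q_s = 6.18 / 0.0195278 = 316.472 s
Convert to SI: D = 0.0288 m, h = 0.00998 m, N = 111.6/60 = 1.86 rev/s
γ̇ = π·D·N / h = π · 0.0288 · 1.86 / 0.00998 = 16.8626 s⁻¹
Adiabatic rise: ΔT = η γ̇² t_res / (ρ cp) = 1809·(16.8626)²·316.472 / (1322·1504) = 81.8737 K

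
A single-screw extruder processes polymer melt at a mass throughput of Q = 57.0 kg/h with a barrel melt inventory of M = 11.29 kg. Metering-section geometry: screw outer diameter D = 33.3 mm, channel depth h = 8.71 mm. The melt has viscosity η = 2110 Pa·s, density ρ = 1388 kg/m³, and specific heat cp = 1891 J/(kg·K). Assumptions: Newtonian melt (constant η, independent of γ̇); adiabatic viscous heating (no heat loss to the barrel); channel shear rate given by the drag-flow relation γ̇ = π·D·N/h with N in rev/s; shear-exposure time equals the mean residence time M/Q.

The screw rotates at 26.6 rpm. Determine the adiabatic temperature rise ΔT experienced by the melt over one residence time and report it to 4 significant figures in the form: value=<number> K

Q_s = Q / 3600 = 57.0 / 3600 = 0.0158333 kg/s
t_res = M / Q_s = 11.29 / 0.0158333 = 713.053 s
D = 33.3 mm = 0.0333 m;  h = 8.71 mm = 0.00871 m;  N = 26.6 rpm / 60 = 0.443333 rev/s
γ̇ = π D N / h = (π)(0.0333)(0.443333) / 0.00871 = 5.32484 s⁻¹
ΔT = η·γ̇²·t_res/(ρ·cp) = [2110 × 5.32484² × 713.053] / [1388 × 1891] = 16.2531 K

value=16.25 K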